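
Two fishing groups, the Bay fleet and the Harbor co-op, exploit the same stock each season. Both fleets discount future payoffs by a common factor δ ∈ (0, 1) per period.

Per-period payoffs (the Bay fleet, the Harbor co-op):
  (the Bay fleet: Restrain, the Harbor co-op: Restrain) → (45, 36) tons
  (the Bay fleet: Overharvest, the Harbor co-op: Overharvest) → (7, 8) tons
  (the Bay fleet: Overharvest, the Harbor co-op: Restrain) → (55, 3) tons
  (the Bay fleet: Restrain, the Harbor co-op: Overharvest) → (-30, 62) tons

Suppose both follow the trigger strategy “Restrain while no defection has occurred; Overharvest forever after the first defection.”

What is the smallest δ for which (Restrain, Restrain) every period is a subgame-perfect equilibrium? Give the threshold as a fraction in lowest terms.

13/27

For the Bay fleet: deviation gain 55−45 = 10, per-period punishment loss 45−7 = 38. IC gives δ ≥ 10/48 = 5/24.
For the Harbor co-op: gain 26, loss 28 per period, so δ ≥ 26/54 = 13/27.
The tighter constraint is the Harbor co-op's, so cooperation needs δ ≥ 13/27.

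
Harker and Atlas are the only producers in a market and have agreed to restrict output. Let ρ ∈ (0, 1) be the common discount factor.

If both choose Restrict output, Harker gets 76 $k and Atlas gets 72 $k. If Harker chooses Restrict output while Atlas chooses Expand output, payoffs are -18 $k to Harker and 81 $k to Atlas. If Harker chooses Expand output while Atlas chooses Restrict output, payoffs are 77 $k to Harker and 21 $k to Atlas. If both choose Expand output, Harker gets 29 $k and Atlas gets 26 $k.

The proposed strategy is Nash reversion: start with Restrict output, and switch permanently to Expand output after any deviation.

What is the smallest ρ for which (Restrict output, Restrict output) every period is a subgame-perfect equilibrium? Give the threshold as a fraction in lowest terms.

9/55

Harker: cooperation gives 76 each period; deviation gives 77 once then 29 forever.
  76/(1−ρ) ≥ 77 + 29ρ/(1−ρ) ⇒ ρ ≥ 1/48.
Atlas: cooperation gives 72 each period; deviation gives 81 once then 26 forever.
  ρ ≥ 9/55.
Both must hold, so the binding constraint is Atlas's: ρ ≥ 9/55.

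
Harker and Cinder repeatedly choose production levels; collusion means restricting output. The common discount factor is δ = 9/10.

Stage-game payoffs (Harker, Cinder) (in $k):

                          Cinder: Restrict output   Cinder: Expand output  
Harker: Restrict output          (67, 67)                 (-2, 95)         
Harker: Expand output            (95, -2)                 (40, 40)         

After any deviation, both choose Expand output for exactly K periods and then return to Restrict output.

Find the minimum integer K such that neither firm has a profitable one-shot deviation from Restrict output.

2

No profitable deviation requires (67−40)(δ+…+δ^K) ≥ 95−67, i.e. δ+…+δ^K ≥ 28/27 ≈ 1.0370.
With δ = 9/10, the partial sums are K=1: 0.9000, K=2: 1.7100.
K = 2 is the first length at which the sum reaches 1.0370.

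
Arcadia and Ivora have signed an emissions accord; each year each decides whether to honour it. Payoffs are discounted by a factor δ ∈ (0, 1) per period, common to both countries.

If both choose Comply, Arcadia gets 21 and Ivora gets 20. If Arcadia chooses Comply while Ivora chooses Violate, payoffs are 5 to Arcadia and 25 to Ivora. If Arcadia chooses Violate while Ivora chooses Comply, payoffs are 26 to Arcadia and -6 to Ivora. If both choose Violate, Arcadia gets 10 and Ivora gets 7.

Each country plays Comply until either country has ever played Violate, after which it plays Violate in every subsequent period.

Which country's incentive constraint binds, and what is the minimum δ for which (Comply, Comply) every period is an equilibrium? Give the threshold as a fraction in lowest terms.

Arcadia: cooperation gives 21 each period; deviation gives 26 once then 10 forever.
  21/(1−δ) ≥ 26 + 10δ/(1−δ) ⇒ δ ≥ 5/16.
Ivora: cooperation gives 20 each period; deviation gives 25 once then 7 forever.
  δ ≥ 5/18.
Both must hold, so the binding constraint is Arcadia's: δ ≥ 5/16.

Arcadia; δ ≥ 5/16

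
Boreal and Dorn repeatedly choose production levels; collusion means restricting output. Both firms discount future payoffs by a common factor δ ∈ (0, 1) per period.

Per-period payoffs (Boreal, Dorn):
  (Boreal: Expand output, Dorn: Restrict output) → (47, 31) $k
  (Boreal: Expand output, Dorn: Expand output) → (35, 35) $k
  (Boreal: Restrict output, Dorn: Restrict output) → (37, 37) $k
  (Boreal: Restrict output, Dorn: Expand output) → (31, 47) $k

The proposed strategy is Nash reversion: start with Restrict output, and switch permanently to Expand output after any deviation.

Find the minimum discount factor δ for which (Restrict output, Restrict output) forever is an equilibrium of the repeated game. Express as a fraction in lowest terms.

Under grim trigger the critical discount factor is (T−C)/(T−P) with T = 47, C = 37, P = 35.
δ* = (47−37)/(47−35) = 10/12 = 5/6.

5/6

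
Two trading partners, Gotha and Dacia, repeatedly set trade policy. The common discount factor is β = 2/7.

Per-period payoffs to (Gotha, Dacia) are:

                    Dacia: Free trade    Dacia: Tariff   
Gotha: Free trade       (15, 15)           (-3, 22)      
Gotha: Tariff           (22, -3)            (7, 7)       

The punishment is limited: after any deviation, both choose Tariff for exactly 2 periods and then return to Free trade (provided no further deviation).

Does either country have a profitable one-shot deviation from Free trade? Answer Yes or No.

Comparing payoff streams over the 3 periods until play realigns: cooperate → 15(1+β+…+β^2); deviate → 22 + 7(β+…+β^2).
Cooperation is sustained iff (15−7)(β+…+β^2) ≥ 22−15.
β+…+β^2 = 2/7·(1−(2/7)^2)/(1−2/7) = 0.3673, and (22−15)/(15−7) = 0.8750.
0.3673 < 0.8750, so cooperation is not sustainable.

Yes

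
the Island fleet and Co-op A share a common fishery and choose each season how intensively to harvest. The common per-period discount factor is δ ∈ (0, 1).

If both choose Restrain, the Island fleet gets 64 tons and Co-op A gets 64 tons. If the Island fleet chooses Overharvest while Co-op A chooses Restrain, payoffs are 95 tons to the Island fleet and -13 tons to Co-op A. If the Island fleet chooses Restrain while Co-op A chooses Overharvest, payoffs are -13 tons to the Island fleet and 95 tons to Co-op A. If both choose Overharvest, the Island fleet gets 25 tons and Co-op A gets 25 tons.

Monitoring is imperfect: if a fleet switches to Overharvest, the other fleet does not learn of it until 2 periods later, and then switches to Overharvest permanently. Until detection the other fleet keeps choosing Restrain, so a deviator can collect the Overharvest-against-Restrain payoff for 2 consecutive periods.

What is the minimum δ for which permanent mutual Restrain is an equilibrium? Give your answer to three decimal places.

0.665

Deviating for the 2 undetected periods gains 95−64 = 31 per period over cooperation, then loses 64−25 = 39 per period forever once punishment starts.
Gain: 31(1 + δ + … + δ^1); loss: 39·δ^2/(1−δ).
No profitable deviation ⇔ 31(1−δ^2) ≤ 39·δ^2, i.e. δ^2 ≥ 31/(31+39) = 31/70.
Hence δ ≥ (31/70)^(1/2) ≈ 0.665.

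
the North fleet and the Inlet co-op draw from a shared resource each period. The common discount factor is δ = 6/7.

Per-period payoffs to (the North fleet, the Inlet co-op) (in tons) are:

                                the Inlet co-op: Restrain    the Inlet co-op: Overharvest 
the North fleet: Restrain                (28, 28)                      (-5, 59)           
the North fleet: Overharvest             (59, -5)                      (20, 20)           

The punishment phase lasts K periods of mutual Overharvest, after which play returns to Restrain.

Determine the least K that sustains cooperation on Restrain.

7

IC: δ(1−δ^K)/(1−δ) ≥ (59−28)/(28−20) = 31/8.
With δ = 6/7: need 1 − δ^K ≥ 31/8·(1−6/7)/(6/7), i.e. δ^K ≤ 0.3542.
Since (6/7)^6 = 0.3966 and (6/7)^7 = 0.3399, the smallest such K is 7.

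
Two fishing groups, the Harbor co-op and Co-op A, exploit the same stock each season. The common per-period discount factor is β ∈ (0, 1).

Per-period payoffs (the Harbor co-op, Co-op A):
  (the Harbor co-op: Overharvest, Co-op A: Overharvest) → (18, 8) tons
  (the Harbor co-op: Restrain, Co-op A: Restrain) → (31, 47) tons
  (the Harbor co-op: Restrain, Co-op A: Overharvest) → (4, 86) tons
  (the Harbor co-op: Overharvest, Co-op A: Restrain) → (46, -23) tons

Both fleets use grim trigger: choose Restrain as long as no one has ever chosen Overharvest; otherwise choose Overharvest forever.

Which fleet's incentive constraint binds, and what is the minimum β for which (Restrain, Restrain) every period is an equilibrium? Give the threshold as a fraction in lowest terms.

the Harbor co-op; β ≥ 15/28

the Harbor co-op's threshold: (46−31)/(46−18) = 15/28.
Co-op A's threshold: (86−47)/(86−8) = 1/2.
15/28 > 1/2, so the Harbor co-op binds and β* = 15/28.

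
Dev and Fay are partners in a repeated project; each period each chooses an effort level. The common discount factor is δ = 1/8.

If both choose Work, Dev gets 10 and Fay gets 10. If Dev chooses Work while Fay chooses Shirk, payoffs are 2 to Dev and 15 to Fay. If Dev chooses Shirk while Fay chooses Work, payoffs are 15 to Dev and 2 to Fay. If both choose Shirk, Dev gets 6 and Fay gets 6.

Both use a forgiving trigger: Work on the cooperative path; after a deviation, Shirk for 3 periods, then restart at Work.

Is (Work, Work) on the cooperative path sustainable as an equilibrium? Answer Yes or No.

No

IC: δ+…+δ^3 ≥ (15−10)/(10−6) = 5/4.
At δ = 1/8: partial sum = 0.1426 < 1.2500. Cooperation not sustainable.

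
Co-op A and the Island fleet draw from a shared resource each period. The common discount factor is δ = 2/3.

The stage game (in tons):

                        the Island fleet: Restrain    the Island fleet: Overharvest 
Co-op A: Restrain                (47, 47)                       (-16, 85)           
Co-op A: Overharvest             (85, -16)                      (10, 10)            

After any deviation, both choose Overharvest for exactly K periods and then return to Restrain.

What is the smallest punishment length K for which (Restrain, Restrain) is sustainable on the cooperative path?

No profitable deviation requires (47−10)(δ+…+δ^K) ≥ 85−47, i.e. δ+…+δ^K ≥ 38/37 ≈ 1.0270.
With δ = 2/3, the partial sums are K=1: 0.6667, K=2: 1.1111.
K = 2 is the first length at which the sum reaches 1.0270.

2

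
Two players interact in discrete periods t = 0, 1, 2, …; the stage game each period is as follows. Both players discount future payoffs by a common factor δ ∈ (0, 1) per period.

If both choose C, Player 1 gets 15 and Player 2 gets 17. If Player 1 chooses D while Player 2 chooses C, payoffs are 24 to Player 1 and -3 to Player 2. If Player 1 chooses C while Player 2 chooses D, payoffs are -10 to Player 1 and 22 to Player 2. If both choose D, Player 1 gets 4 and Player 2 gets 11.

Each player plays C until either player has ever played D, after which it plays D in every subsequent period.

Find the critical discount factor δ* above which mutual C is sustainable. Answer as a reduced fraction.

For Player 1: deviation gain 24−15 = 9, per-period punishment loss 15−4 = 11. IC gives δ ≥ 9/20.
For Player 2: gain 5, loss 6 per period, so δ ≥ 5/11.
The tighter constraint is Player 2's, so cooperation needs δ ≥ 5/11.

5/11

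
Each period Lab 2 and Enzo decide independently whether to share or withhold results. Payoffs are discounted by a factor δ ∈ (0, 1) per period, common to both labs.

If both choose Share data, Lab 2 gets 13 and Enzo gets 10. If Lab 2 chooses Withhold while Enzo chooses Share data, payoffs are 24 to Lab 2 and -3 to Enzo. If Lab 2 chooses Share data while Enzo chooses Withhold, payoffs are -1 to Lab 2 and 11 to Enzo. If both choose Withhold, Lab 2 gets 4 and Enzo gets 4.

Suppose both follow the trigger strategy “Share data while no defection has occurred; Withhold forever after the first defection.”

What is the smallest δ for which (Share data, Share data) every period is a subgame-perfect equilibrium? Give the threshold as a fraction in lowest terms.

11/20

Lab 2: cooperation gives 13 each period; deviation gives 24 once then 4 forever.
  13/(1−δ) ≥ 24 + 4δ/(1−δ) ⇒ δ ≥ 11/20.
Enzo: cooperation gives 10 each period; deviation gives 11 once then 4 forever.
  δ ≥ 1/7.
Both must hold, so the binding constraint is Lab 2's: δ ≥ 11/20.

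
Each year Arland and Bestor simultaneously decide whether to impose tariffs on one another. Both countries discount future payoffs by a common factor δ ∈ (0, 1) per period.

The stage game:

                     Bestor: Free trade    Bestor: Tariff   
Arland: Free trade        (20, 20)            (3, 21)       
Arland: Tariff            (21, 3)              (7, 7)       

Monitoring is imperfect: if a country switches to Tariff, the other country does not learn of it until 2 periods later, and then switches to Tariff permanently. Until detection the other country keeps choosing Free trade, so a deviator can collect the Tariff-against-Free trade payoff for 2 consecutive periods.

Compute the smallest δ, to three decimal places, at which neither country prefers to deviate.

A deviator earns 21 for 2 periods, then 7 forever; cooperating earns 20 forever. Multiplying the IC by (1−δ):
20 ≥ 21(1−δ^2) + 7δ^2, so 14·δ^2 ≥ 1 and δ^2 ≥ 1/14.
δ ≥ (1/14)^(1/2) ≈ 0.267.

0.267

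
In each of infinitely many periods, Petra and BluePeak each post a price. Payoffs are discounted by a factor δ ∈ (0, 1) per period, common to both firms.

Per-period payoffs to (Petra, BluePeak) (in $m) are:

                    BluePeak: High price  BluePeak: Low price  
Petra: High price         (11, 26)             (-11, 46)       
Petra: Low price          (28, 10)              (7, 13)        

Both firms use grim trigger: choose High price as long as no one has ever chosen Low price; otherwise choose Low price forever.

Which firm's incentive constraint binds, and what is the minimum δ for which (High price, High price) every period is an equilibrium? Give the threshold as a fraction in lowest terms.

Petra; δ ≥ 17/21

Petra's threshold: (28−11)/(28−7) = 17/21.
BluePeak's threshold: (46−26)/(46−13) = 20/33.
17/21 > 20/33, so Petra binds and δ* = 17/21.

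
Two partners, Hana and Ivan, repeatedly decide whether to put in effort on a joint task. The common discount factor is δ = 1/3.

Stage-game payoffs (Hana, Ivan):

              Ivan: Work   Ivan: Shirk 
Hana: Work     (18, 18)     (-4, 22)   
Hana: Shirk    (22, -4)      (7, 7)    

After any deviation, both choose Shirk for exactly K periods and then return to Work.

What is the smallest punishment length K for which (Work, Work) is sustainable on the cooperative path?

2

IC: δ(1−δ^K)/(1−δ) ≥ (22−18)/(18−7) = 4/11.
With δ = 1/3: need 1 − δ^K ≥ 4/11·(1−1/3)/(1/3), i.e. δ^K ≤ 0.2727.
Since (1/3)^1 = 0.3333 and (1/3)^2 = 0.1111, the smallest such K is 2.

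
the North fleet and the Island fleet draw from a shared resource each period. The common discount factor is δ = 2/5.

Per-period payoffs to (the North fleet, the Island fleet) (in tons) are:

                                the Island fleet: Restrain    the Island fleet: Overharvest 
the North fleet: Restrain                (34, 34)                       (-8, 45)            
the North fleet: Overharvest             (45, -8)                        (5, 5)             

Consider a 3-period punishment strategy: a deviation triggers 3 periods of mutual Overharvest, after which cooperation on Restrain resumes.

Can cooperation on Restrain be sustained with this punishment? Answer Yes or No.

Yes

IC: δ+…+δ^3 ≥ (45−34)/(34−5) = 11/29.
At δ = 2/5: partial sum = 0.6240 ≥ 0.3793. Cooperation sustainable.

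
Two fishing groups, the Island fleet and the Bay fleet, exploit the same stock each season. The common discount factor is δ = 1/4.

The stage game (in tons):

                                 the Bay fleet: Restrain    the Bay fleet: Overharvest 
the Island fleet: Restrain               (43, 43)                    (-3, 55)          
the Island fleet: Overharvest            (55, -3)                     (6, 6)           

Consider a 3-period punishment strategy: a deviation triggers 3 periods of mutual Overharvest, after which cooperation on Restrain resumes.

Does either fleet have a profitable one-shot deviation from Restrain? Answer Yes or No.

Comparing payoff streams over the 4 periods until play realigns: cooperate → 43(1+δ+…+δ^3); deviate → 55 + 6(δ+…+δ^3).
Cooperation is sustained iff (43−6)(δ+…+δ^3) ≥ 55−43.
δ+…+δ^3 = 1/4·(1−(1/4)^3)/(1−1/4) = 0.3281, and (55−43)/(43−6) = 0.3243.
0.3281 ≥ 0.3243, so cooperation is sustainable.

No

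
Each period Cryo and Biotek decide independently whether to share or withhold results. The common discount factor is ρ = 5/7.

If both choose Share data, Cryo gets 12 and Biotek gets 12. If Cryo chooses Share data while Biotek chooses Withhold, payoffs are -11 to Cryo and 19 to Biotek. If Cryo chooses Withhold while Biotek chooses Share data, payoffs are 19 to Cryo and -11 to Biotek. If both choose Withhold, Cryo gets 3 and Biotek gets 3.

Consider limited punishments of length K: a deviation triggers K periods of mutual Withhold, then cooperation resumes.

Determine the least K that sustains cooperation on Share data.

2

No profitable deviation requires (12−3)(ρ+…+ρ^K) ≥ 19−12, i.e. ρ+…+ρ^K ≥ 7/9 ≈ 0.7778.
With ρ = 5/7, the partial sums are K=1: 0.7143, K=2: 1.2245.
K = 2 is the first length at which the sum reaches 0.7778.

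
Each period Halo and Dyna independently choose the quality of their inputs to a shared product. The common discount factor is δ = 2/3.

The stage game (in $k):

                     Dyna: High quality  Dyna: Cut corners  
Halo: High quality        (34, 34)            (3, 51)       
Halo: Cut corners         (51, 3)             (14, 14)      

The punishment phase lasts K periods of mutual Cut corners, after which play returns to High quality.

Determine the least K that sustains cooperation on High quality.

2

Need Σ_{k=1}^{K} δ^k ≥ (51−34)/(34−14) = 0.8500 at δ = 2/3.
At K = 1 the sum is 0.6667 < 0.8500; at K = 2 it is 1.1111 ≥ 0.8500.
So the minimum punishment length is K = 2.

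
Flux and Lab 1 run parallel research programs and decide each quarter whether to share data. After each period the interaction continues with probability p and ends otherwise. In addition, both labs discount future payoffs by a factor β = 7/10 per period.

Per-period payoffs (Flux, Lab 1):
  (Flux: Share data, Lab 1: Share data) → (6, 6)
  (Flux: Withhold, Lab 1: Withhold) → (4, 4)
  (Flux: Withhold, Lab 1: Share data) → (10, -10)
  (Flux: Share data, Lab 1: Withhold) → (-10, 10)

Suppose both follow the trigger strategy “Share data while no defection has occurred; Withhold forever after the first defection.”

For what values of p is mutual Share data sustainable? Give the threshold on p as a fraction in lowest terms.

20/21

Expected continuation weight on next period's payoff is β·p = 7/10·p, which plays the role of the discount factor.
Cooperation requires 7/10·p ≥ (10−6)/(10−4) = 2/3, hence p ≥ 20/21.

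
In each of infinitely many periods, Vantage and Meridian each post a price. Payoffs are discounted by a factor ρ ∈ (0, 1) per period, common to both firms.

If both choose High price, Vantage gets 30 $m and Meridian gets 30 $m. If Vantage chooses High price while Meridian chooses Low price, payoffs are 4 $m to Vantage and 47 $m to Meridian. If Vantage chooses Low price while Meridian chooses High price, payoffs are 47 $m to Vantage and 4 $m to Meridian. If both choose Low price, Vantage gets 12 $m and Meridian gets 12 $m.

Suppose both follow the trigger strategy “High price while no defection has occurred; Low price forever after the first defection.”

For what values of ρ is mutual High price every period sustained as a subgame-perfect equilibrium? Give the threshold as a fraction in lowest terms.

17/35

Cooperation forever yields 30 each period: 30/(1−ρ).
Deviating yields 47 once, then 12 forever: 47 + 12ρ/(1−ρ).
No profitable deviation requires 30/(1−ρ) ≥ 47 + 12ρ/(1−ρ).
Multiplying by (1−ρ): 30 ≥ 47(1−ρ) + 12ρ = 47 − 35ρ.
So 35ρ ≥ 17, i.e. ρ ≥ 17/35.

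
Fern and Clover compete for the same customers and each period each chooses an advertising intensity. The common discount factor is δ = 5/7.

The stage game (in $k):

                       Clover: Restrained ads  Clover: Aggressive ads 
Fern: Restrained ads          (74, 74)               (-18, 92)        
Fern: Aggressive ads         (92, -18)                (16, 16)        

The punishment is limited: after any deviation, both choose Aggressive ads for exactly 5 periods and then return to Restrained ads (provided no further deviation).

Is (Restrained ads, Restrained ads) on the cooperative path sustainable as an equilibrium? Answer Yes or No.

Yes

A one-shot deviation gives 92 now, then 16 for 5 periods, then back to 74.
Gain from deviating: (92−74) today; loss: (74−16) in each of the next 5 periods.
No-deviation condition: (74−16)(δ+…+δ^5) ≥ 92−74, i.e. δ+…+δ^5 ≥ 9/29.
At δ = 5/7: δ+…+δ^5 = 2.0352 ≥ 0.3103.
So cooperation is sustainable.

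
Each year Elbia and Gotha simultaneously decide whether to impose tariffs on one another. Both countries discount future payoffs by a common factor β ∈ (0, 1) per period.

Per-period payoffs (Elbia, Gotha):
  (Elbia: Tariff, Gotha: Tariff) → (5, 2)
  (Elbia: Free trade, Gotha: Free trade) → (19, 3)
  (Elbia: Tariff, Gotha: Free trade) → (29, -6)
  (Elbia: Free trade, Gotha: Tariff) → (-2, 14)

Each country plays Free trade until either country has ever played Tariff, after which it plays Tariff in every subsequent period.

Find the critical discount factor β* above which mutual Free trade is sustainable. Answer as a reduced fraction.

For Elbia: deviation gain 29−19 = 10, per-period punishment loss 19−5 = 14. IC gives β ≥ 10/24 = 5/12.
For Gotha: gain 11, loss 1 per period, so β ≥ 11/12.
The tighter constraint is Gotha's, so cooperation needs β ≥ 11/12.

11/12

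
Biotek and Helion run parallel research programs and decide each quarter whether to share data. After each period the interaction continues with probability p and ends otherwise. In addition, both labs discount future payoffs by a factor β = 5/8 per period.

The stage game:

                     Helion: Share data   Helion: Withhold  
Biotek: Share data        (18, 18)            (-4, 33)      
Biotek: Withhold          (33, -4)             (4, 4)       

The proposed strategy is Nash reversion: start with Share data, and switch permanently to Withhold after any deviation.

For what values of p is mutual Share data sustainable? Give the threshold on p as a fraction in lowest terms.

24/29

With continuation probability p and discount β, the effective per-period discount factor is βp.
Grim-trigger IC: βp ≥ (33−18)/(33−4) = 15/29.
So p ≥ (15/29)/(5/8) = 24/29.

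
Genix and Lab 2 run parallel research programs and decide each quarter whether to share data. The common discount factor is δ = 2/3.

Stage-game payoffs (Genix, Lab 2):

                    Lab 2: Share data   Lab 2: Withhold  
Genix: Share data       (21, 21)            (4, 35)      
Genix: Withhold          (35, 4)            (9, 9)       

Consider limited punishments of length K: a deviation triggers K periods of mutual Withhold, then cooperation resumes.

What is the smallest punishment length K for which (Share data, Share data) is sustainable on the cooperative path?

Need Σ_{k=1}^{K} δ^k ≥ (35−21)/(21−9) = 1.1667 at δ = 2/3.
At K = 2 the sum is 1.1111 < 1.1667; at K = 3 it is 1.4074 ≥ 1.1667.
So the minimum punishment length is K = 3.

3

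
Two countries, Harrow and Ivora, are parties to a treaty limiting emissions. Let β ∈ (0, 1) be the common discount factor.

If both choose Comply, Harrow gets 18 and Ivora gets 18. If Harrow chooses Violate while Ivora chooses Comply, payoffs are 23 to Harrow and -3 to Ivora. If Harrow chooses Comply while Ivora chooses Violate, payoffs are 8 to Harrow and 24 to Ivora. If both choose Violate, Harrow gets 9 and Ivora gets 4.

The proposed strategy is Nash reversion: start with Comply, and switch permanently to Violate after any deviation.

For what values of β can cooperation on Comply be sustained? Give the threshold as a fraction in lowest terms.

Harrow: cooperation gives 18 each period; deviation gives 23 once then 9 forever.
  18/(1−β) ≥ 23 + 9β/(1−β) ⇒ β ≥ 5/14.
Ivora: cooperation gives 18 each period; deviation gives 24 once then 4 forever.
  β ≥ 6/20 = 3/10.
Both must hold, so the binding constraint is Harrow's: β ≥ 5/14.

5/14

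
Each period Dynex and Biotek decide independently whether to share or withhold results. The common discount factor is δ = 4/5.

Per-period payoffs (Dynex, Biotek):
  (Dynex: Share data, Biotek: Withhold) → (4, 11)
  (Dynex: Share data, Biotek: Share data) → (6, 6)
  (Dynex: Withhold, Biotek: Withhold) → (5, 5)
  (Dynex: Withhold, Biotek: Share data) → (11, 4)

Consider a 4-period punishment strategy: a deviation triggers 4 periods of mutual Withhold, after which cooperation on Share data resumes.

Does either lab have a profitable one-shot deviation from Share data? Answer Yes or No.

Yes

Comparing payoff streams over the 5 periods until play realigns: cooperate → 6(1+δ+…+δ^4); deviate → 11 + 5(δ+…+δ^4).
Cooperation is sustained iff (6−5)(δ+…+δ^4) ≥ 11−6.
δ+…+δ^4 = 4/5·(1−(4/5)^4)/(1−4/5) = 2.3616, and (11−6)/(6−5) = 5.0000.
2.3616 < 5.0000, so cooperation is not sustainable.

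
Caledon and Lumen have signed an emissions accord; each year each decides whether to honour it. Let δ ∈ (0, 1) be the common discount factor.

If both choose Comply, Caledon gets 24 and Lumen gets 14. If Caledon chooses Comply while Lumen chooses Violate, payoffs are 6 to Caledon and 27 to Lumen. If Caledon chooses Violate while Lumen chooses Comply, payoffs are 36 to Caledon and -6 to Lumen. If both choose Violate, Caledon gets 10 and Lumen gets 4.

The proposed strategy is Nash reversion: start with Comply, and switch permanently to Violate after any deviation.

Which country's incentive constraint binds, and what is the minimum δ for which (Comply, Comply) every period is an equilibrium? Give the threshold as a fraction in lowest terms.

Lumen; δ ≥ 13/23

Caledon: cooperation gives 24 each period; deviation gives 36 once then 10 forever.
  24/(1−δ) ≥ 36 + 10δ/(1−δ) ⇒ δ ≥ 12/26 = 6/13.
Lumen: cooperation gives 14 each period; deviation gives 27 once then 4 forever.
  δ ≥ 13/23.
Both must hold, so the binding constraint is Lumen's: δ ≥ 13/23.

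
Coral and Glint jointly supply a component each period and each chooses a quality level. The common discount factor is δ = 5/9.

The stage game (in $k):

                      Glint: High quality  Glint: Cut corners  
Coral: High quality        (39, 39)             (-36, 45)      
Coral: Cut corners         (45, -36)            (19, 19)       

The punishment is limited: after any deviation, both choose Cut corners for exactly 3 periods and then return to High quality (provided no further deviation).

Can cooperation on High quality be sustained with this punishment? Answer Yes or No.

Yes

Comparing payoff streams over the 4 periods until play realigns: cooperate → 39(1+δ+…+δ^3); deviate → 45 + 19(δ+…+δ^3).
Cooperation is sustained iff (39−19)(δ+…+δ^3) ≥ 45−39.
δ+…+δ^3 = 5/9·(1−(5/9)^3)/(1−5/9) = 1.0357, and (45−39)/(39−19) = 0.3000.
1.0357 ≥ 0.3000, so cooperation is sustainable.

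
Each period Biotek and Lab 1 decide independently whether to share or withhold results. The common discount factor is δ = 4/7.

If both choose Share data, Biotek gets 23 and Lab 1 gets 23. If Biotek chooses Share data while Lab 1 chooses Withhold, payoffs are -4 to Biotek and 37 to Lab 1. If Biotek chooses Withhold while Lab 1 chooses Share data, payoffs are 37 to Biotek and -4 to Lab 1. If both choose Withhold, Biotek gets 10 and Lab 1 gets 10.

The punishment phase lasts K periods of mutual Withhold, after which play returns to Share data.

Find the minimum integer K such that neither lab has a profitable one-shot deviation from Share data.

3

No profitable deviation requires (23−10)(δ+…+δ^K) ≥ 37−23, i.e. δ+…+δ^K ≥ 14/13 ≈ 1.0769.
With δ = 4/7, the partial sums are K=1: 0.5714, K=2: 0.8980, K=3: 1.0845.
K = 3 is the first length at which the sum reaches 1.0769.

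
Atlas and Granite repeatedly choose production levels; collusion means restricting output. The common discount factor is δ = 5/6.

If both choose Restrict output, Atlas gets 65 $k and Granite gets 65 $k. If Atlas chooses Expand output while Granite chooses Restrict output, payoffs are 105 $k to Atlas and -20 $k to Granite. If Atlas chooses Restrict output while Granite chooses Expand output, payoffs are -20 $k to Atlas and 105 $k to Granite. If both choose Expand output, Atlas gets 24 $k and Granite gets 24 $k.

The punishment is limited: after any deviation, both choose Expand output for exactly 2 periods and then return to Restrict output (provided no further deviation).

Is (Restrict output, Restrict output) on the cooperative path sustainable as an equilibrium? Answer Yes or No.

Yes

IC: δ+…+δ^2 ≥ (105−65)/(65−24) = 40/41.
At δ = 5/6: partial sum = 1.5278 ≥ 0.9756. Cooperation sustainable.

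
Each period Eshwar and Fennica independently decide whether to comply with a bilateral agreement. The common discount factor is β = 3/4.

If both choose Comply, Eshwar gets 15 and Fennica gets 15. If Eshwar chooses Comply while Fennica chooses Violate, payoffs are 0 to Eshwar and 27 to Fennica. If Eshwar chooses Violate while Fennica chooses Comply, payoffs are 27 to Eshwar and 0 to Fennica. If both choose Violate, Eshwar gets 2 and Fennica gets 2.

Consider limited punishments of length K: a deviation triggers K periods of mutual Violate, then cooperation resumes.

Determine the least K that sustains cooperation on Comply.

IC: β(1−β^K)/(1−β) ≥ (27−15)/(15−2) = 12/13.
With β = 3/4: need 1 − β^K ≥ 12/13·(1−3/4)/(3/4), i.e. β^K ≤ 0.6923.
Since (3/4)^1 = 0.7500 and (3/4)^2 = 0.5625, the smallest such K is 2.

2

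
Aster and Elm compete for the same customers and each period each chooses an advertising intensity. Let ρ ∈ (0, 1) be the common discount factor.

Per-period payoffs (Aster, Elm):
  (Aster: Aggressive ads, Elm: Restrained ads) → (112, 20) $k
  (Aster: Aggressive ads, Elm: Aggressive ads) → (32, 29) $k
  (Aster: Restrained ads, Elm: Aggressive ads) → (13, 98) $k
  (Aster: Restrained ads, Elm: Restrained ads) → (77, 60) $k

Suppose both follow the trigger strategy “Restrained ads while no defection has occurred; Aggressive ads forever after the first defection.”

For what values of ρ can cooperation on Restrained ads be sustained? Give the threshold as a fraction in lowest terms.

38/69

For Aster: deviation gain 112−77 = 35, per-period punishment loss 77−32 = 45. IC gives ρ ≥ 35/80 = 7/16.
For Elm: gain 38, loss 31 per period, so ρ ≥ 38/69.
The tighter constraint is Elm's, so cooperation needs ρ ≥ 38/69.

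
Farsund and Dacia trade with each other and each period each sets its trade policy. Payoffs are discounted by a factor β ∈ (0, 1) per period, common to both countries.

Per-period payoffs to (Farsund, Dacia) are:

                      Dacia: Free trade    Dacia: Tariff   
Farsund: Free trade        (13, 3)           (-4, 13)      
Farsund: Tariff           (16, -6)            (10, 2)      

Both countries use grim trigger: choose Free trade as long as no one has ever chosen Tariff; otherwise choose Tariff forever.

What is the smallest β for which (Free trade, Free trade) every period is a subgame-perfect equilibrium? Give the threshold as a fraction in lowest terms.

For Farsund: deviation gain 16−13 = 3, per-period punishment loss 13−10 = 3. IC gives β ≥ 3/6 = 1/2.
For Dacia: gain 10, loss 1 per period, so β ≥ 10/11.
The tighter constraint is Dacia's, so cooperation needs β ≥ 10/11.

10/11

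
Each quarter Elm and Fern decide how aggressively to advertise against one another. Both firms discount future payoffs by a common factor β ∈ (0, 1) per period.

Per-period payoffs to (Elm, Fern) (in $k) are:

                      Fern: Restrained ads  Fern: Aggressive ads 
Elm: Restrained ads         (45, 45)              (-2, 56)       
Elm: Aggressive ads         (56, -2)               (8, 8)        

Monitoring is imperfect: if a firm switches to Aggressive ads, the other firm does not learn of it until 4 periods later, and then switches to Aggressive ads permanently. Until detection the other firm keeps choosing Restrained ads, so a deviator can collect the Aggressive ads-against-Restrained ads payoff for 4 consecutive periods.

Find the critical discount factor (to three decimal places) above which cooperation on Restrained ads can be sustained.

The best deviation is to choose Aggressive ads for all 4 undetected periods, earning 56 each, then 8 forever once detected.
Deviation value: 56(1−β^4)/(1−β) + 8β^4/(1−β); cooperation value: 45/(1−β).
IC: 45 ≥ 56(1−β^4) + 8β^4 = 56 − 48β^4.
So β^4 ≥ 11/48, giving β ≥ (11/48)^(1/4) ≈ 0.692.

0.692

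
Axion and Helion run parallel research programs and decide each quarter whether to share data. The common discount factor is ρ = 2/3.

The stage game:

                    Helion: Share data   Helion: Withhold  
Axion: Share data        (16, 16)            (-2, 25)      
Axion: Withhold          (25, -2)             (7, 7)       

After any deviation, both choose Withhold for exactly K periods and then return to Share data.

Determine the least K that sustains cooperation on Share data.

2

Need Σ_{k=1}^{K} ρ^k ≥ (25−16)/(16−7) = 1.0000 at ρ = 2/3.
At K = 1 the sum is 0.6667 < 1.0000; at K = 2 it is 1.1111 ≥ 1.0000.
So the minimum punishment length is K = 2.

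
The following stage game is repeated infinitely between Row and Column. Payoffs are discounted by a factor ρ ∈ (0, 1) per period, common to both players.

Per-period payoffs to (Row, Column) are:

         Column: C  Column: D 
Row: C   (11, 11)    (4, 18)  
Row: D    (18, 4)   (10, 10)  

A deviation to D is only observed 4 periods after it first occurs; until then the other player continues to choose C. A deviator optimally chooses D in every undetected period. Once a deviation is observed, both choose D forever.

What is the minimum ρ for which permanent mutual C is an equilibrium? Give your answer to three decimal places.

0.967

Deviating for the 4 undetected periods gains 18−11 = 7 per period over cooperation, then loses 11−10 = 1 per period forever once punishment starts.
Gain: 7(1 + ρ + … + ρ^3); loss: 1·ρ^4/(1−ρ).
No profitable deviation ⇔ 7(1−ρ^4) ≤ 1·ρ^4, i.e. ρ^4 ≥ 7/(7+1) = 7/8.
Hence ρ ≥ (7/8)^(1/4) ≈ 0.967.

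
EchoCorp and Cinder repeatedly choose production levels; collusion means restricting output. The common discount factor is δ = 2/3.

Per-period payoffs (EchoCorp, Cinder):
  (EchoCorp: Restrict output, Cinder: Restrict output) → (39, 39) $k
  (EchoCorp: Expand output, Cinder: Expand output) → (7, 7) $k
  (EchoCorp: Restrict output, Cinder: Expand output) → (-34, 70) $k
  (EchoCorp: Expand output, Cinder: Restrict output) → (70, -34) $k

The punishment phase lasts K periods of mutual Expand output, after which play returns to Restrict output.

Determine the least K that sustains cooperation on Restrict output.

No profitable deviation requires (39−7)(δ+…+δ^K) ≥ 70−39, i.e. δ+…+δ^K ≥ 31/32 ≈ 0.9688.
With δ = 2/3, the partial sums are K=1: 0.6667, K=2: 1.1111.
K = 2 is the first length at which the sum reaches 0.9688.

2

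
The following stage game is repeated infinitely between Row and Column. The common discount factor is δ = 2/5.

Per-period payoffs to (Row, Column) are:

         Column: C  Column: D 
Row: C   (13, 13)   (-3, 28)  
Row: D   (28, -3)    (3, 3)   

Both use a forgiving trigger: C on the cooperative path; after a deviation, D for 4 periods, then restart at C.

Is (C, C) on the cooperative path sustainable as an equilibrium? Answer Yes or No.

No

IC: δ+…+δ^4 ≥ (28−13)/(13−3) = 3/2.
At δ = 2/5: partial sum = 0.6496 < 1.5000. Cooperation not sustainable.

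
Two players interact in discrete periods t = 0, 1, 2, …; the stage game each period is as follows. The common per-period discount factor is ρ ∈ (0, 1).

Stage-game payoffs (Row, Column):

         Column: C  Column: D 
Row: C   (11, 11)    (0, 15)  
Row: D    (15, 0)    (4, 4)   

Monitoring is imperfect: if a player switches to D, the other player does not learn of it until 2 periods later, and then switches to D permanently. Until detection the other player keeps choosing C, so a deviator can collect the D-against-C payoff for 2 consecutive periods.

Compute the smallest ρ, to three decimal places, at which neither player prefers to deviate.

The best deviation is to choose D for all 2 undetected periods, earning 15 each, then 4 forever once detected.
Deviation value: 15(1−ρ^2)/(1−ρ) + 4ρ^2/(1−ρ); cooperation value: 11/(1−ρ).
IC: 11 ≥ 15(1−ρ^2) + 4ρ^2 = 15 − 11ρ^2.
So ρ^2 ≥ 4/11, giving ρ ≥ (4/11)^(1/2) ≈ 0.603.

0.603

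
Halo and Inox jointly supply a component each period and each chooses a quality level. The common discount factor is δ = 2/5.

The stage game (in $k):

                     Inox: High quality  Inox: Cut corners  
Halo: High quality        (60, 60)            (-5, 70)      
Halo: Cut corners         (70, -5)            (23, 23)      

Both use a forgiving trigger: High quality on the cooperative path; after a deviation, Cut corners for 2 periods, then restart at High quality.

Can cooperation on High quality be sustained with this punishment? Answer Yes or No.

Comparing payoff streams over the 3 periods until play realigns: cooperate → 60(1+δ+…+δ^2); deviate → 70 + 23(δ+…+δ^2).
Cooperation is sustained iff (60−23)(δ+…+δ^2) ≥ 70−60.
δ+…+δ^2 = 2/5·(1−(2/5)^2)/(1−2/5) = 0.5600, and (70−60)/(60−23) = 0.2703.
0.5600 ≥ 0.2703, so cooperation is sustainable.

Yes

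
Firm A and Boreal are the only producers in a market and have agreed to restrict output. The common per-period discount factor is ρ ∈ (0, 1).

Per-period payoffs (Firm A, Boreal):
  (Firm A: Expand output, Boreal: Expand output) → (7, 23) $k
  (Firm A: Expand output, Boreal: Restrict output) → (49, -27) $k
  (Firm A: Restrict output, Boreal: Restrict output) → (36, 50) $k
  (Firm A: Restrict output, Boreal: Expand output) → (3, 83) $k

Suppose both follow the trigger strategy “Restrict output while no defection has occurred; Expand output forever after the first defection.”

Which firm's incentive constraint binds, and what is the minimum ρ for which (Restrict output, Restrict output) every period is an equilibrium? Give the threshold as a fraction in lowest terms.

Boreal; ρ ≥ 11/20

Firm A's threshold: (49−36)/(49−7) = 13/42.
Boreal's threshold: (83−50)/(83−23) = 11/20.
13/42 < 11/20, so Boreal binds and ρ* = 11/20.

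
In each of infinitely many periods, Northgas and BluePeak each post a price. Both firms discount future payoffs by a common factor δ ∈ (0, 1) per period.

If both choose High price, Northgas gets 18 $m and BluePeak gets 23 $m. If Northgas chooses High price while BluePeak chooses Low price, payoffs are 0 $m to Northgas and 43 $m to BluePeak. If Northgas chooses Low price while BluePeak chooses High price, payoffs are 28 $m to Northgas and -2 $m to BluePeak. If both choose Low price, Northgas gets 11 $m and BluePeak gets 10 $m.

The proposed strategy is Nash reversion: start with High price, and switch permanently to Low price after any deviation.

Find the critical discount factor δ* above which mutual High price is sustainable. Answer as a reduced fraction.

20/33

Northgas: cooperation gives 18 each period; deviation gives 28 once then 11 forever.
  18/(1−δ) ≥ 28 + 11δ/(1−δ) ⇒ δ ≥ 10/17.
BluePeak: cooperation gives 23 each period; deviation gives 43 once then 10 forever.
  δ ≥ 20/33.
Both must hold, so the binding constraint is BluePeak's: δ ≥ 20/33.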